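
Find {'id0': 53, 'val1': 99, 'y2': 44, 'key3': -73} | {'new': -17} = {'id0': 53, 'val1': 99, 'y2': 44, 'key3': -73, 'new': -17}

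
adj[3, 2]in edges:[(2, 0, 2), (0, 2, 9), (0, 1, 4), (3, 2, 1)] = 1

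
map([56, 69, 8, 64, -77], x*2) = 56*2=112, 69*2=138, 8*2=16, 64*2=128, -77*2=-154
= [112, 138, 16, 128, -154]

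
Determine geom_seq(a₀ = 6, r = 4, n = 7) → [6, 24, 96, 384, 1536, 6144, 24576]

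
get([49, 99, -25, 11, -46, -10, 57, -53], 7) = -53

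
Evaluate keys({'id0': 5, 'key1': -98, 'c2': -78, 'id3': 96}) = ['id0', 'key1', 'c2', 'id3']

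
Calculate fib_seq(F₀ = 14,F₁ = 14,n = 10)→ [14, 14, 28, 42, 70, 112, 182, 294, 476, 770]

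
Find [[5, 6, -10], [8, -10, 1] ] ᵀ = [[5, 8], [6, -10], [-10, 1]]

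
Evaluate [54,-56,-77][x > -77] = keep x where x > -77: 54✓, -56✓, -77✗
= [54, -56]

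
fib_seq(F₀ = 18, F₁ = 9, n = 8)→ [18, 9, 27, 36, 63, 99, 162, 261]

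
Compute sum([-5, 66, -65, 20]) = 16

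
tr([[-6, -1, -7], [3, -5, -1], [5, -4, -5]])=diagonal: (-6) + (-5) + (-5)
= -16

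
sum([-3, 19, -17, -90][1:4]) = slice → [19, -17, -90]
19 + (-17) + (-90)
= -88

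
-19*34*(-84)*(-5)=-271320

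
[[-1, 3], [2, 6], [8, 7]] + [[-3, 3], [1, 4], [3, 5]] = [[-4, 6], [3, 10], [11, 12]]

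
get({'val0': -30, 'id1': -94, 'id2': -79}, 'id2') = -79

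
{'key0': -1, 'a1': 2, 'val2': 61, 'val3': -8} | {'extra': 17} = {'key0': -1, 'a1': 2, 'val2': 61, 'val3': -8, 'extra': 17}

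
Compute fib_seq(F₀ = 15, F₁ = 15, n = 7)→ [15, 15, 30, 45, 75, 120, 195]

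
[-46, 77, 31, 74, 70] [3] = 74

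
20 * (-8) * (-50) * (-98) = -784000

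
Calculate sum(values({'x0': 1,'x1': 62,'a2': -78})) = -15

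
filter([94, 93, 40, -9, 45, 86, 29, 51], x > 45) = [94, 93, 86, 51]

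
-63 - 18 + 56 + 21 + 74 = 70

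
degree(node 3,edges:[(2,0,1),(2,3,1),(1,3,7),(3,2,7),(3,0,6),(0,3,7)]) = incident: (2,3), (1,3), (3,2), (3,0), (0,3)
= 5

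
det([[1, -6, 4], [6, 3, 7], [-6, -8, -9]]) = -163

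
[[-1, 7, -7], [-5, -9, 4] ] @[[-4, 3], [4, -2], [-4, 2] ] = [[60, -31], [-32, 11]]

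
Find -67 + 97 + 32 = 62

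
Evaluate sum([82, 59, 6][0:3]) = 147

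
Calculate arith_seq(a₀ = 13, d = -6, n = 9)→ a_0 = 13 + 0*-6 = 13
a_1 = 13 + 1*-6 = 7
a_2 = 13 + 2*-6 = 1
...
= [13, 7, 1, -5, -11, -17, -23, -29, -35]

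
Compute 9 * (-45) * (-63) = 25515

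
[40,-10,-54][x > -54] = keep x where x > -54: 40✓, -10✓, -54✗
= [40, -10]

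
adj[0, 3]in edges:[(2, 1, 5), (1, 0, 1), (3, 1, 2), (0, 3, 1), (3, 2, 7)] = 1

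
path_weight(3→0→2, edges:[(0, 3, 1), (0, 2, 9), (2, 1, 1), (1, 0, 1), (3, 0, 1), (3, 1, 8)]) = 10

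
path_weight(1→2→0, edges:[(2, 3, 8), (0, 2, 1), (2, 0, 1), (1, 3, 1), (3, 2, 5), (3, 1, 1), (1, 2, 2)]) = w(1→2)=2 + w(2→0)=1
= 3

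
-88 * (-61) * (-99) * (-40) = 21257280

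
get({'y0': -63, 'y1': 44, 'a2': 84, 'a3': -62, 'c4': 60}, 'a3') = -62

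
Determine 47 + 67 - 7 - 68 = 39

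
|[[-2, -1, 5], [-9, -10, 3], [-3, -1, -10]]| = -212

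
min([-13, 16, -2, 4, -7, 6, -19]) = -19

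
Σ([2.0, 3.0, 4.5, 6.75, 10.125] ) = 26.375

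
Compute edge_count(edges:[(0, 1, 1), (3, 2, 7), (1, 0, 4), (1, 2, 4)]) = 4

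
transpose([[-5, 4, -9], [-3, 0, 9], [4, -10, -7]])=[[-5, -3, 4], [4, 0, -10], [-9, 9, -7]]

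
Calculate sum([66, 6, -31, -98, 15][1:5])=-108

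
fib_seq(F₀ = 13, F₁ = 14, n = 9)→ F_2 = F_1 + F_0 = 27
F_3 = F_2 + F_1 = 41
F_4 = F_3 + F_2 = 68
...
= [13, 14, 27, 41, 68, 109, 177, 286, 463]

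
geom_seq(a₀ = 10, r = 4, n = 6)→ a_0 = 10*4^0 = 10
a_1 = 10*4^1 = 40
a_2 = 10*4^2 = 160
...
= [10, 40, 160, 640, 2560, 10240]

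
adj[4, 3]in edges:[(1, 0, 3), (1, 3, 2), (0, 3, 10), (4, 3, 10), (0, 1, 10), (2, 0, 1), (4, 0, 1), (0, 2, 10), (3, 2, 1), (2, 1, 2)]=10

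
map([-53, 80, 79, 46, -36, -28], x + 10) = [-43, 90, 89, 56, -26, -18]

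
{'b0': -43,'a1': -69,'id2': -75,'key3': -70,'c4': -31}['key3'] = -70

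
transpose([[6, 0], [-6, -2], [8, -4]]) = [[6, -6, 8], [0, -2, -4]]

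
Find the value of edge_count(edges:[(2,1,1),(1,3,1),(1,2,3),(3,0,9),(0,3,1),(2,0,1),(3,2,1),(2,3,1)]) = 8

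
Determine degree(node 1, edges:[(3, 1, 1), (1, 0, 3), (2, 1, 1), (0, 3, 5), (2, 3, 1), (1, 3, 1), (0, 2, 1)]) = incident: (3,1), (1,0), (2,1), (1,3)
= 4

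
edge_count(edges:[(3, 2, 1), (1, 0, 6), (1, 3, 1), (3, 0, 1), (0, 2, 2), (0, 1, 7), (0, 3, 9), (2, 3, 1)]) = 8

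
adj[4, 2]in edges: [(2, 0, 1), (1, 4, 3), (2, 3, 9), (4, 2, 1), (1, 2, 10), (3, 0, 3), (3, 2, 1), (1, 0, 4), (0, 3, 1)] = 1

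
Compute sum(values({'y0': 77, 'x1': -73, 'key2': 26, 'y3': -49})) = 77 + (-73) + 26 + (-49)
= -19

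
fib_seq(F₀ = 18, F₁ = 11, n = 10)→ [18, 11, 29, 40, 69, 109, 178, 287, 465, 752]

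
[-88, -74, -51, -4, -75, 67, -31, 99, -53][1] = -74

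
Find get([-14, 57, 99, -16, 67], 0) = -14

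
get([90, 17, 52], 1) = 17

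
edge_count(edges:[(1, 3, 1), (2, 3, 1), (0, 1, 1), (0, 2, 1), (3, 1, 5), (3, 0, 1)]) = 6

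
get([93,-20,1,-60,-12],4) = -12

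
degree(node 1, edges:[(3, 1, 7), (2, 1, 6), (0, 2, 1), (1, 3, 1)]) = 3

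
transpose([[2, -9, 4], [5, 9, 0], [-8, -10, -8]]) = [[2, 5, -8], [-9, 9, -10], [4, 0, -8]]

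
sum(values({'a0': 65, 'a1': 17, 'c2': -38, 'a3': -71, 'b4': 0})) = -27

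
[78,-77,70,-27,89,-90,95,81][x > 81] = [89, 95]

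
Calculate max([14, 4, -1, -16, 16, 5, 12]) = 16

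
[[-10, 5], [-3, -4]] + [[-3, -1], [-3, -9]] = [[-13, 4], [-6, -13]]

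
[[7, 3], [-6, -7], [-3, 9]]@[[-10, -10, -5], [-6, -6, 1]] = C[0][0] = (7)*(-10) + (3)*(-6) = -88
C[0][1] = (7)*(-10) + (3)*(-6) = -88
C[0][2] = (7)*(-5) + (3)*(1) = -32
C[1][0] = (-6)*(-10) + (-7)*(-6) = 102
C[1][1] = (-6)*(-10) + (-7)*(-6) = 102
C[1][2] = (-6)*(-5) + (-7)*(1) = 23
... (3 more cells)
= [[-88, -88, -32], [102, 102, 23], [-24, -24, 24]]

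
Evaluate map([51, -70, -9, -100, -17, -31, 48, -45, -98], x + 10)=51+10=61, -70+10=-60, -9+10=1, -100+10=-90, -17+10=-7, -31+10=-21, 48+10=58, -45+10=-35, -98+10=-88
= [61, -60, 1, -90, -7, -21, 58, -35, -88]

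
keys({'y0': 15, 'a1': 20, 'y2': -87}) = ['y0', 'a1', 'y2']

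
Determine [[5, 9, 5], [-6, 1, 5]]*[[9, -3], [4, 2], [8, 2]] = C[0][0] = (5)*(9) + (9)*(4) + (5)*(8) = 121
C[0][1] = (5)*(-3) + (9)*(2) + (5)*(2) = 13
C[1][0] = (-6)*(9) + (1)*(4) + (5)*(8) = -10
C[1][1] = (-6)*(-3) + (1)*(2) + (5)*(2) = 30
= [[121, 13], [-10, 30]]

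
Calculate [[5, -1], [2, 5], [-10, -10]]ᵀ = [[5, 2, -10], [-1, 5, -10]]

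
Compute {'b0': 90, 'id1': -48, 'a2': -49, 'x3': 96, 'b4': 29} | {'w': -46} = {'b0': 90, 'id1': -48, 'a2': -49, 'x3': 96, 'b4': 29, 'w': -46}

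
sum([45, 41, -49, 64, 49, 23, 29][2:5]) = slice → [-49, 64, 49]
(-49) + 64 + 49
= 64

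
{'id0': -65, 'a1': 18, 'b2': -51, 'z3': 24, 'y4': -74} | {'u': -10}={'id0': -65, 'a1': 18, 'b2': -51, 'z3': 24, 'y4': -74, 'u': -10}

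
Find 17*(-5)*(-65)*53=292825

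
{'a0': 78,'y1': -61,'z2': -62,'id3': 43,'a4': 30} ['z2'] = -62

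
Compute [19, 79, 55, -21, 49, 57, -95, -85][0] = 19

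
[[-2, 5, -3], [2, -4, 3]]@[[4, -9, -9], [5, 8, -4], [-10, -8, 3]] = C[0][0] = (-2)*(4) + (5)*(5) + (-3)*(-10) = 47
C[0][1] = (-2)*(-9) + (5)*(8) + (-3)*(-8) = 82
C[0][2] = (-2)*(-9) + (5)*(-4) + (-3)*(3) = -11
C[1][0] = (2)*(4) + (-4)*(5) + (3)*(-10) = -42
C[1][1] = (2)*(-9) + (-4)*(8) + (3)*(-8) = -74
C[1][2] = (2)*(-9) + (-4)*(-4) + (3)*(3) = 7
= [[47, 82, -11], [-42, -74, 7]]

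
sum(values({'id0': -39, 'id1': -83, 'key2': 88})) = -34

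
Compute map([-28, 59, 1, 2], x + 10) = -28+10=-18, 59+10=69, 1+10=11, 2+10=12
= [-18, 69, 11, 12]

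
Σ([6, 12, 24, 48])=90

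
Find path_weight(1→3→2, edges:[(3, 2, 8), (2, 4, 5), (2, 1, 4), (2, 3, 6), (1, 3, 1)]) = w(1→3)=1 + w(3→2)=8
= 9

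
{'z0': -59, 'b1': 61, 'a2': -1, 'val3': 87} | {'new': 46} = {'z0': -59, 'b1': 61, 'a2': -1, 'val3': 87, 'new': 46}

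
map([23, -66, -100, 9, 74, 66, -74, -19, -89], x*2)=[46, -132, -200, 18, 148, 132, -148, -38, -178]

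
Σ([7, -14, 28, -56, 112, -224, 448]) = 301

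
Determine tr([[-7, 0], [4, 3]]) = -4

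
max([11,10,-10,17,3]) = 17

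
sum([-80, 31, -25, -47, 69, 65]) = 13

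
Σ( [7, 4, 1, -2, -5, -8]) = 7 + 4 + 1 + (-2) + (-5) + (-8)
= -3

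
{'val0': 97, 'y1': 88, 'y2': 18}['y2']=18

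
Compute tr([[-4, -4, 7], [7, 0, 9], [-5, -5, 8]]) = 4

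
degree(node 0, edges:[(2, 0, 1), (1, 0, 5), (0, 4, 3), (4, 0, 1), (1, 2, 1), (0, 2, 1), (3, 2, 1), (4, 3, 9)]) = 5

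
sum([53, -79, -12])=-38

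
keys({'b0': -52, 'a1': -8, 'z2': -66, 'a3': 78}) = ['b0', 'a1', 'z2', 'a3']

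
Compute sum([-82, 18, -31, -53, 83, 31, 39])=5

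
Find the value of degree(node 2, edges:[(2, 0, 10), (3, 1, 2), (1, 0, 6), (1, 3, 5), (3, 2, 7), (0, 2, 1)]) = incident: (2,0), (3,2), (0,2)
= 3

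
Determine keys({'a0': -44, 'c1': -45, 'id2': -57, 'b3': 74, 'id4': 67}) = ['a0', 'c1', 'id2', 'b3', 'id4']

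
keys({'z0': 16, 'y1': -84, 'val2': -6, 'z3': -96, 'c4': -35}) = ['z0', 'y1', 'val2', 'z3', 'c4']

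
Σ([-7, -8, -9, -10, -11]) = -45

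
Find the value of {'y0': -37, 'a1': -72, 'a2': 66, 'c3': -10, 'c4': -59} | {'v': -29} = {'y0': -37, 'a1': -72, 'a2': 66, 'c3': -10, 'c4': -59, 'v': -29}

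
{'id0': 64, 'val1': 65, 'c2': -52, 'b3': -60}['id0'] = 64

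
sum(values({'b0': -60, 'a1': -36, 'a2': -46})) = -142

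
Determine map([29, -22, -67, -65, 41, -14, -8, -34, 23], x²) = (29)²=841, (-22)²=484, (-67)²=4489, (-65)²=4225, (41)²=1681, (-14)²=196, (-8)²=64, (-34)²=1156, (23)²=529
= [841, 484, 4489, 4225, 1681, 196, 64, 1156, 529]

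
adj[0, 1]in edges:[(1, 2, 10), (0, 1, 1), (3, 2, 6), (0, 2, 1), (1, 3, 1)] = 1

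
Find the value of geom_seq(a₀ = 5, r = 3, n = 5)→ a_0 = 5*3^0 = 5
a_1 = 5*3^1 = 15
a_2 = 5*3^2 = 45
...
= [5, 15, 45, 135, 405]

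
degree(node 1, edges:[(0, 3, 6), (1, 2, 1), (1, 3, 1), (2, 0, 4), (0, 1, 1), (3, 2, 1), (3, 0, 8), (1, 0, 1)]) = incident: (1,2), (1,3), (0,1), (1,0)
= 4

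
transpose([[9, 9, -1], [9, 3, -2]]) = [[9, 9], [9, 3], [-1, -2]]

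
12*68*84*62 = 4249728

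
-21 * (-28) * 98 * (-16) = -921984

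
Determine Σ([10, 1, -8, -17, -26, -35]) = -75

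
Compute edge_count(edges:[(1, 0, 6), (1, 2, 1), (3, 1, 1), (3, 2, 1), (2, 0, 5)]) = 5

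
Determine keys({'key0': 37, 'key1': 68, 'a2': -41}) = ['key0', 'key1', 'a2']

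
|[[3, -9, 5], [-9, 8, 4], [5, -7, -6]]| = 361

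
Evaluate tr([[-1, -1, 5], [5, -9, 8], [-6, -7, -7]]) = -17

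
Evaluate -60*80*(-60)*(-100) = -28800000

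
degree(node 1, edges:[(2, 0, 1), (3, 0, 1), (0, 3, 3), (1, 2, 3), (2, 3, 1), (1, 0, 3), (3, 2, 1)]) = 2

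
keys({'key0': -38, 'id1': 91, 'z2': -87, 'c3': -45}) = ['key0', 'id1', 'z2', 'c3']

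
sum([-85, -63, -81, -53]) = (-85) + (-63) + (-81) + (-53)
= -282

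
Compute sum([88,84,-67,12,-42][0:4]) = 117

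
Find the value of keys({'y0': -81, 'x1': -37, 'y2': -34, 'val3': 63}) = ['y0', 'x1', 'y2', 'val3']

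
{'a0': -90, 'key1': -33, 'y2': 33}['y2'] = 33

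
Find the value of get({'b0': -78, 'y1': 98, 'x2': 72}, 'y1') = 98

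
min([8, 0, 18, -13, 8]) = -13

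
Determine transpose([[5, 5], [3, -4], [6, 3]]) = [[5, 3, 6], [5, -4, 3]]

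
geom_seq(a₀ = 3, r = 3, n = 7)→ [3, 9, 27, 81, 243, 729, 2187]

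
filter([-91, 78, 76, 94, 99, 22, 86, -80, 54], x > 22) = [78, 76, 94, 99, 86, 54]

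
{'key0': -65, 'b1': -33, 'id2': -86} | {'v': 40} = {'key0': -65, 'b1': -33, 'id2': -86, 'v': 40}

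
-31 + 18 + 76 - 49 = 14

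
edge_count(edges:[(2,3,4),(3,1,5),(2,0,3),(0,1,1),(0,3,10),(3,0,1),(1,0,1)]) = 7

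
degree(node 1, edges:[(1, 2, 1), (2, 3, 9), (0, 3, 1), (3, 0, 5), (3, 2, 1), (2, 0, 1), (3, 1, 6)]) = 2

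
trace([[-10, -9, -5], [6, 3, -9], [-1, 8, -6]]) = -13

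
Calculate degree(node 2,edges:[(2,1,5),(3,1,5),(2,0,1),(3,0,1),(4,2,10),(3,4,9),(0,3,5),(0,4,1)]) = incident: (2,1), (2,0), (4,2)
= 3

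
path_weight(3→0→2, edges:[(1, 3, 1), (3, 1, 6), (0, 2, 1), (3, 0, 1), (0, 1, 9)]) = w(3→0)=1 + w(0→2)=1
= 2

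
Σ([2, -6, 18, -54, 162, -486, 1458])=1094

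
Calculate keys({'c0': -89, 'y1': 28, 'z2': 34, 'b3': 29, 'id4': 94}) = ['c0', 'y1', 'z2', 'b3', 'id4']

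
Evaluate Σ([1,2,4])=7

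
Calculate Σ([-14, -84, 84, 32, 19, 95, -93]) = (-14) + (-84) + 84 + 32 + 19 + 95 + (-93)
= 39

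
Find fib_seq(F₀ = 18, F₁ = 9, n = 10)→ F_2 = F_1 + F_0 = 27
F_3 = F_2 + F_1 = 36
F_4 = F_3 + F_2 = 63
...
= [18, 9, 27, 36, 63, 99, 162, 261, 423, 684]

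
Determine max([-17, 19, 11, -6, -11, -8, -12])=19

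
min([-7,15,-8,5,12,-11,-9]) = -11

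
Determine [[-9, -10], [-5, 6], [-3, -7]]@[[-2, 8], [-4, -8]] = [[58, 8], [-14, -88], [34, 32]]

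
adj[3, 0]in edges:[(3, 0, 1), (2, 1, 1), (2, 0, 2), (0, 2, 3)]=1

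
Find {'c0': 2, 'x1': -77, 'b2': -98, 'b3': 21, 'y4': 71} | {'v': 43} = {'c0': 2, 'x1': -77, 'b2': -98, 'b3': 21, 'y4': 71, 'v': 43}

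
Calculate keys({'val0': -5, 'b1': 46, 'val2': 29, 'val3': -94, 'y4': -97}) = ['val0', 'b1', 'val2', 'val3', 'y4']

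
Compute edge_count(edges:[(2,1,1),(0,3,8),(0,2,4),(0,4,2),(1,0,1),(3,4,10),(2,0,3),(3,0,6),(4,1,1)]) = 9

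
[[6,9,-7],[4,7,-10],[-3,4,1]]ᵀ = [[6, 4, -3], [9, 7, 4], [-7, -10, 1]]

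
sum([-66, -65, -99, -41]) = -271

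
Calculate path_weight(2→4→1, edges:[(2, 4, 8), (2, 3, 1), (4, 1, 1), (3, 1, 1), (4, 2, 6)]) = 9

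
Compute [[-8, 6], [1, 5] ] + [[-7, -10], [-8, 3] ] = [[-15, -4], [-7, 8]]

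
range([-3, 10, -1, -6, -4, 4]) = 16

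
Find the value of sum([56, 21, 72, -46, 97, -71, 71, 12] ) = 56 + 21 + 72 + (-46) + 97 + (-71) + 71 + 12
= 212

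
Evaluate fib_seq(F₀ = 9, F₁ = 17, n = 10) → F_2 = F_1 + F_0 = 26
F_3 = F_2 + F_1 = 43
F_4 = F_3 + F_2 = 69
...
= [9, 17, 26, 43, 69, 112, 181, 293, 474, 767]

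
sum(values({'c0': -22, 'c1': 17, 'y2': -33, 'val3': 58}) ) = (-22) + 17 + (-33) + 58
= 20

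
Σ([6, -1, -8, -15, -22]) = 6 + (-1) + (-8) + (-15) + (-22)
= -40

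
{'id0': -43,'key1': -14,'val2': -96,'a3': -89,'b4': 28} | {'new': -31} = {'id0': -43, 'key1': -14, 'val2': -96, 'a3': -89, 'b4': 28, 'new': -31}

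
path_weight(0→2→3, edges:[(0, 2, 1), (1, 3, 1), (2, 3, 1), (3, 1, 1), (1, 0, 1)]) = 2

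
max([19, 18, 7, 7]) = 19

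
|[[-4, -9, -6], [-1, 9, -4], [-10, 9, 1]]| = (1)*(-4)*det([[9, -4], [9, 1]]) + (-1)*(-9)*det([[-1, -4], [-10, 1]]) + (1)*(-6)*det([[-1, 9], [-10, 9]])
= -180 + -369 + -486
= -1035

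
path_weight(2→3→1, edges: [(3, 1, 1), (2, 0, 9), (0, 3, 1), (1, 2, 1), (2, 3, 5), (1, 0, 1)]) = 6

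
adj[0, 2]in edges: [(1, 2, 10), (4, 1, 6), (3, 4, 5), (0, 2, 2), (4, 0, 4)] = 2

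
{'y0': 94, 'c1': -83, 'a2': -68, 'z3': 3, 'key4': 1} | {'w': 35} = {'y0': 94, 'c1': -83, 'a2': -68, 'z3': 3, 'key4': 1, 'w': 35}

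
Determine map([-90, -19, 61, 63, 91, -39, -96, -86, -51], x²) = (-90)²=8100, (-19)²=361, (61)²=3721, (63)²=3969, (91)²=8281, (-39)²=1521, (-96)²=9216, (-86)²=7396, (-51)²=2601
= [8100, 361, 3721, 3969, 8281, 1521, 9216, 7396, 2601]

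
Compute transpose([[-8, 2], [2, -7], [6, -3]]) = [[-8, 2, 6], [2, -7, -3]]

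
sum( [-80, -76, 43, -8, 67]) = (-80) + (-76) + 43 + (-8) + 67
= -54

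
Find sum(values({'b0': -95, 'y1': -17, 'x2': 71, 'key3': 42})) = (-95) + (-17) + 71 + 42
= 1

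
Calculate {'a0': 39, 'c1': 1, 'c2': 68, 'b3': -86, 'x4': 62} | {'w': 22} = {'a0': 39, 'c1': 1, 'c2': 68, 'b3': -86, 'x4': 62, 'w': 22}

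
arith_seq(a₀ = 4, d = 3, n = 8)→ a_0 = 4 + 0*3 = 4
a_1 = 4 + 1*3 = 7
a_2 = 4 + 2*3 = 10
...
= [4, 7, 10, 13, 16, 19, 22, 25]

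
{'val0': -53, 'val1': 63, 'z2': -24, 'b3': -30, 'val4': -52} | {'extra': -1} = {'val0': -53, 'val1': 63, 'z2': -24, 'b3': -30, 'val4': -52, 'extra': -1}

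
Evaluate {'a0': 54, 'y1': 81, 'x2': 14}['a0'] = 54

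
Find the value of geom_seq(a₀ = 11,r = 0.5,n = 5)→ a_0 = 11*0.5^0 = 11.0
a_1 = 11*0.5^1 = 5.5
a_2 = 11*0.5^2 = 2.75
...
= [11.0, 5.5, 2.75, 1.375, 0.6875]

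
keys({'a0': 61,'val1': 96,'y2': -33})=['a0', 'val1', 'y2']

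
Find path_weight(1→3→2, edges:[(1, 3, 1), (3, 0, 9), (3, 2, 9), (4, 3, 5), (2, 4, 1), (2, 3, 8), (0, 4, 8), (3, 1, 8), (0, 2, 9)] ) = 10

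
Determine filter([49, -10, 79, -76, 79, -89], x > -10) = [49, 79, 79]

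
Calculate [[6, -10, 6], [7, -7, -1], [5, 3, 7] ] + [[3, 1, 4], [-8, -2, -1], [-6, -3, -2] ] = [[9, -9, 10], [-1, -9, -2], [-1, 0, 5]]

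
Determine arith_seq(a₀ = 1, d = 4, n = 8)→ a_0 = 1 + 0*4 = 1
a_1 = 1 + 1*4 = 5
a_2 = 1 + 2*4 = 9
...
= [1, 5, 9, 13, 17, 21, 25, 29]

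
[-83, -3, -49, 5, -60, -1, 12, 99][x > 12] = [99]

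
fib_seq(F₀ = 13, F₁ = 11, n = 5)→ F_2 = F_1 + F_0 = 24
F_3 = F_2 + F_1 = 35
F_4 = F_3 + F_2 = 59
= [13, 11, 24, 35, 59]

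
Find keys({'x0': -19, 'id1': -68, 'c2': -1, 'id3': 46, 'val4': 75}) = ['x0', 'id1', 'c2', 'id3', 'val4']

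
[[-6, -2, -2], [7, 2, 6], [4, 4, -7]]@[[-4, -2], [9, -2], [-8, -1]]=[[22, 18], [-58, -24], [76, -9]]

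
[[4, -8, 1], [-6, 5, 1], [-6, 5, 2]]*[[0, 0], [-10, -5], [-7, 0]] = C[0][0] = (4)*(0) + (-8)*(-10) + (1)*(-7) = 73
C[0][1] = (4)*(0) + (-8)*(-5) + (1)*(0) = 40
C[1][0] = (-6)*(0) + (5)*(-10) + (1)*(-7) = -57
C[1][1] = (-6)*(0) + (5)*(-5) + (1)*(0) = -25
C[2][0] = (-6)*(0) + (5)*(-10) + (2)*(-7) = -64
C[2][1] = (-6)*(0) + (5)*(-5) + (2)*(0) = -25
= [[73, 40], [-57, -25], [-64, -25]]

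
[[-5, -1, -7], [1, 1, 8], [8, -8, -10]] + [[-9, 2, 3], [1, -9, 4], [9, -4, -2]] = [[-14, 1, -4], [2, -8, 12], [17, -12, -12]]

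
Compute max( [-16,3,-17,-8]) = 3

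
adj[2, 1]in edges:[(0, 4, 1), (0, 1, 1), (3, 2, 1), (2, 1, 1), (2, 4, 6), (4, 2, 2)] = 1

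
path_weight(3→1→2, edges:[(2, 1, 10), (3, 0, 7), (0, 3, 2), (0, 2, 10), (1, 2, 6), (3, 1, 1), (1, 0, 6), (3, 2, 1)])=7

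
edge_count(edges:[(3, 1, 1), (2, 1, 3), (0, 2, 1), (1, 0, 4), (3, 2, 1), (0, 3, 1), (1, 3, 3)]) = 7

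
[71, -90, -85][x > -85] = [71]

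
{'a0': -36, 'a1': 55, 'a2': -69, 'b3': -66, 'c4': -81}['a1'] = 55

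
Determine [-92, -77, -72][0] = -92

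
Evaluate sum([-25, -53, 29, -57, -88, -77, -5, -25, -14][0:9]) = -315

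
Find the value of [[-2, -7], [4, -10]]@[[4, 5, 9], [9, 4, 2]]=C[0][0] = (-2)*(4) + (-7)*(9) = -71
C[0][1] = (-2)*(5) + (-7)*(4) = -38
C[0][2] = (-2)*(9) + (-7)*(2) = -32
C[1][0] = (4)*(4) + (-10)*(9) = -74
C[1][1] = (4)*(5) + (-10)*(4) = -20
C[1][2] = (4)*(9) + (-10)*(2) = 16
= [[-71, -38, -32], [-74, -20, 16]]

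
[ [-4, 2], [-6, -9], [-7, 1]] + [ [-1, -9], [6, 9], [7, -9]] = [[-5, -7], [0, 0], [0, -8]]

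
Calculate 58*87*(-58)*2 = -585336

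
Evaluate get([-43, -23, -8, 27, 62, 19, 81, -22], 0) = -43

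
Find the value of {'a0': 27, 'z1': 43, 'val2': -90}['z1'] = 43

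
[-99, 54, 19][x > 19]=[54]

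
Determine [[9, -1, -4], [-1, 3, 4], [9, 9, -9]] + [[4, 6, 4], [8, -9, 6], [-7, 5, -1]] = [[13, 5, 0], [7, -6, 10], [2, 14, -10]]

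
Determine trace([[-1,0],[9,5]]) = diagonal: (-1) + 5
= 4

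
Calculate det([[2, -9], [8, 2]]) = (2)*(2) - (-9)*(8)
= 76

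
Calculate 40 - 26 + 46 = 60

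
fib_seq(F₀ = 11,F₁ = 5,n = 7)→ F_2 = F_1 + F_0 = 16
F_3 = F_2 + F_1 = 21
F_4 = F_3 + F_2 = 37
...
= [11, 5, 16, 21, 37, 58, 95]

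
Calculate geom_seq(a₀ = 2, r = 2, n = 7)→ a_0 = 2*2^0 = 2
a_1 = 2*2^1 = 4
a_2 = 2*2^2 = 8
...
= [2, 4, 8, 16, 32, 64, 128]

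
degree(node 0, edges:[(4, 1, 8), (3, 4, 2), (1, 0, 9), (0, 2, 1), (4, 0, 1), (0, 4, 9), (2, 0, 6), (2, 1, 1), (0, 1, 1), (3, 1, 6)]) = incident: (1,0), (0,2), (4,0), (0,4), (2,0), (0,1)
= 6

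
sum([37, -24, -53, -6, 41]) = -5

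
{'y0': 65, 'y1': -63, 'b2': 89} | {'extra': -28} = {'y0': 65, 'y1': -63, 'b2': 89, 'extra': -28}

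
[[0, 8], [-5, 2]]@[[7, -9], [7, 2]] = C[0][0] = (0)*(7) + (8)*(7) = 56
C[0][1] = (0)*(-9) + (8)*(2) = 16
C[1][0] = (-5)*(7) + (2)*(7) = -21
C[1][1] = (-5)*(-9) + (2)*(2) = 49
= [[56, 16], [-21, 49]]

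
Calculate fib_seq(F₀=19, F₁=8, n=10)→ [19, 8, 27, 35, 62, 97, 159, 256, 415, 671]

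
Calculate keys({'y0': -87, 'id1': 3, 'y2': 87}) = ['y0', 'id1', 'y2']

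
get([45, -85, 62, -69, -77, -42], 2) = 62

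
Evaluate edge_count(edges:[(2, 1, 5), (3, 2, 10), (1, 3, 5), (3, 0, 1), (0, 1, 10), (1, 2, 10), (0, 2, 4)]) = 7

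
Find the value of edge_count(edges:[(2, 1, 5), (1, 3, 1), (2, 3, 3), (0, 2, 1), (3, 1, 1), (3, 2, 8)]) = 6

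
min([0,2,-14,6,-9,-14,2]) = -14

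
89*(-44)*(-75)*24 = 7048800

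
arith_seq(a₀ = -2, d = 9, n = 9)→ [-2, 7, 16, 25, 34, 43, 52, 61, 70]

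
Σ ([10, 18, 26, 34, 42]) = 10 + 18 + 26 + 34 + 42
= 130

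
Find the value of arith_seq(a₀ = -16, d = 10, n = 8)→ [-16, -6, 4, 14, 24, 34, 44, 54]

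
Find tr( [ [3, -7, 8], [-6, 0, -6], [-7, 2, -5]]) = -2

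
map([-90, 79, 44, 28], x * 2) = [-180, 158, 88, 56]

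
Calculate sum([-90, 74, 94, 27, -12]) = (-90) + 74 + 94 + 27 + (-12)
= 93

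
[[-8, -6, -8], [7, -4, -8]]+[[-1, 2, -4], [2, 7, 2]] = [[-9, -4, -12], [9, 3, -6]]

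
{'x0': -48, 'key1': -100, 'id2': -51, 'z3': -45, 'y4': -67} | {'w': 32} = {'x0': -48, 'key1': -100, 'id2': -51, 'z3': -45, 'y4': -67, 'w': 32}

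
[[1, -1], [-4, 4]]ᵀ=[[1, -4], [-1, 4]]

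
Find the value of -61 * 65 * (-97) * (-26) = -9999730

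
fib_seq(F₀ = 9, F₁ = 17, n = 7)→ F_2 = F_1 + F_0 = 26
F_3 = F_2 + F_1 = 43
F_4 = F_3 + F_2 = 69
...
= [9, 17, 26, 43, 69, 112, 181]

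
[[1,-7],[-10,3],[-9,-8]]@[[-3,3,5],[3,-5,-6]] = [[-24, 38, 47], [39, -45, -68], [3, 13, 3]]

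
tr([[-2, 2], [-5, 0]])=diagonal: (-2) + 0
= -2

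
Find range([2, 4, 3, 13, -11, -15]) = 28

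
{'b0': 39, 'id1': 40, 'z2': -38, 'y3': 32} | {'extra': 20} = {'b0': 39, 'id1': 40, 'z2': -38, 'y3': 32, 'extra': 20}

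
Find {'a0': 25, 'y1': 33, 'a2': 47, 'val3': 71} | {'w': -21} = {'a0': 25, 'y1': 33, 'a2': 47, 'val3': 71, 'w': -21}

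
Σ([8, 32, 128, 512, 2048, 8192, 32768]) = 8 + 32 + 128 + 512 + 2048 + 8192 + 32768
= 43688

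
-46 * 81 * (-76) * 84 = 23786784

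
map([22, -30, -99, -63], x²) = (22)²=484, (-30)²=900, (-99)²=9801, (-63)²=3969
= [484, 900, 9801, 3969]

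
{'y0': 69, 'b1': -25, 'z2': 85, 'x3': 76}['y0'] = 69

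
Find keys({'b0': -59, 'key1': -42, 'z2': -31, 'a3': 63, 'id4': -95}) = ['b0', 'key1', 'z2', 'a3', 'id4']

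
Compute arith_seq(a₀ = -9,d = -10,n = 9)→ [-9, -19, -29, -39, -49, -59, -69, -79, -89]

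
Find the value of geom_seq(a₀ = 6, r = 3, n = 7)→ [6, 18, 54, 162, 486, 1458, 4374]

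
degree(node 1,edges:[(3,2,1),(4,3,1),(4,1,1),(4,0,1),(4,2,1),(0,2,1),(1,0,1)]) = 2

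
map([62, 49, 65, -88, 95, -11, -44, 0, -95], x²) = (62)²=3844, (49)²=2401, (65)²=4225, (-88)²=7744, (95)²=9025, (-11)²=121, (-44)²=1936, (0)²=0, (-95)²=9025
= [3844, 2401, 4225, 7744, 9025, 121, 1936, 0, 9025]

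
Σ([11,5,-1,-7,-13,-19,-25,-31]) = 11 + 5 + (-1) + (-7) + (-13) + (-19) + (-25) + (-31)
= -80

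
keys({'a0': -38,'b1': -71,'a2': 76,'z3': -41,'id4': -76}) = ['a0', 'b1', 'a2', 'z3', 'id4']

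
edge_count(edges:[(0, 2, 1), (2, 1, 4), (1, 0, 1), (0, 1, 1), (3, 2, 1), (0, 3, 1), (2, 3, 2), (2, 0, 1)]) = 8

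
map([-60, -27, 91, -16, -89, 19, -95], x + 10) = [-50, -17, 101, -6, -79, 29, -85]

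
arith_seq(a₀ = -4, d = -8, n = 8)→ a_0 = -4 + 0*-8 = -4
a_1 = -4 + 1*-8 = -12
a_2 = -4 + 2*-8 = -20
...
= [-4, -12, -20, -28, -36, -44, -52, -60]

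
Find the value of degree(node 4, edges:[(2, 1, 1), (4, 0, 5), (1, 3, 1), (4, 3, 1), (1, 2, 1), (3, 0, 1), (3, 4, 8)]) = 3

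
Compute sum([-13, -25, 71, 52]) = 85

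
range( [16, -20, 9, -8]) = 36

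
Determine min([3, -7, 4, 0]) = -7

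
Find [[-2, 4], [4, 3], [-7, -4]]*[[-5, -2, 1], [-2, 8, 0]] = [[2, 36, -2], [-26, 16, 4], [43, -18, -7]]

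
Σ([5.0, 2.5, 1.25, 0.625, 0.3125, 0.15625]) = 5.0 + 2.5 + 1.25 + 0.625 + 0.3125 + 0.15625
= 9.84375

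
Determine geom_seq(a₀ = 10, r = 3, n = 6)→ [10, 30, 90, 270, 810, 2430]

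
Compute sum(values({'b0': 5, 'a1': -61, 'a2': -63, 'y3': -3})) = 5 + (-61) + (-63) + (-3)
= -122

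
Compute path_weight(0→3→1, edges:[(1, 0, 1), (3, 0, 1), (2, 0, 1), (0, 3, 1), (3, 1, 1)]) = 2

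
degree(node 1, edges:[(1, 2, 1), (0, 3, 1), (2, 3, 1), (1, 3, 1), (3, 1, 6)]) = 3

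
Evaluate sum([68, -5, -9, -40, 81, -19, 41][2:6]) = 13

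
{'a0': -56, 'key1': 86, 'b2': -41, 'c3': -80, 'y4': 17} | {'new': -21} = {'a0': -56, 'key1': 86, 'b2': -41, 'c3': -80, 'y4': 17, 'new': -21}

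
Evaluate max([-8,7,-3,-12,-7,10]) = 10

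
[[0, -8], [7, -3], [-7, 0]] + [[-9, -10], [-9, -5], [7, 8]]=[[-9, -18], [-2, -8], [0, 8]]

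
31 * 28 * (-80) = -69440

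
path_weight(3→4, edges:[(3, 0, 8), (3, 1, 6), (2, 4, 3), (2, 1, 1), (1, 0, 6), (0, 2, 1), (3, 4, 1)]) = w(3→4)=1
= 1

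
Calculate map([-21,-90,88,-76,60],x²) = (-21)²=441, (-90)²=8100, (88)²=7744, (-76)²=5776, (60)²=3600
= [441, 8100, 7744, 5776, 3600]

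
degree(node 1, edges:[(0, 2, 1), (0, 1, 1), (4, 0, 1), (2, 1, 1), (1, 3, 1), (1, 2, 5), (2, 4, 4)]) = incident: (0,1), (2,1), (1,3), (1,2)
= 4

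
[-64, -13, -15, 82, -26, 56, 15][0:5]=[-64, -13, -15, 82, -26]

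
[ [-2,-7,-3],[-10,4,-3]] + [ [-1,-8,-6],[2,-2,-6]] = [[-3, -15, -9], [-8, 2, -9]]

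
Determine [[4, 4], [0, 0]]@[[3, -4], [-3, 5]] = [[0, 4], [0, 0]]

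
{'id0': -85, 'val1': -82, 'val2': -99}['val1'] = -82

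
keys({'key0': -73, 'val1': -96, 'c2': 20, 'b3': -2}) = ['key0', 'val1', 'c2', 'b3']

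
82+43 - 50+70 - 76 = 69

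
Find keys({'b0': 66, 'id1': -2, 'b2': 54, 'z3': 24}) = ['b0', 'id1', 'b2', 'z3']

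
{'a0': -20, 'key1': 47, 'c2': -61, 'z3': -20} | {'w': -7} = {'a0': -20, 'key1': 47, 'c2': -61, 'z3': -20, 'w': -7}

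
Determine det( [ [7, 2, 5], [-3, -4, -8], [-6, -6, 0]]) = (1)*(7)*det([[-4, -8], [-6, 0]]) + (-1)*(2)*det([[-3, -8], [-6, 0]]) + (1)*(5)*det([[-3, -4], [-6, -6]])
= -336 + 96 + -30
= -270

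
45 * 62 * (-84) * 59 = -13827240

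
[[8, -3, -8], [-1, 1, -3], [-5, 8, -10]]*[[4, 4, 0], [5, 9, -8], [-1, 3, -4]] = C[0][0] = (8)*(4) + (-3)*(5) + (-8)*(-1) = 25
C[0][1] = (8)*(4) + (-3)*(9) + (-8)*(3) = -19
C[0][2] = (8)*(0) + (-3)*(-8) + (-8)*(-4) = 56
C[1][0] = (-1)*(4) + (1)*(5) + (-3)*(-1) = 4
C[1][1] = (-1)*(4) + (1)*(9) + (-3)*(3) = -4
C[1][2] = (-1)*(0) + (1)*(-8) + (-3)*(-4) = 4
... (3 more cells)
= [[25, -19, 56], [4, -4, 4], [30, 22, -24]]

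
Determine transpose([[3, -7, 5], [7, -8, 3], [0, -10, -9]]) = [[3, 7, 0], [-7, -8, -10], [5, 3, -9]]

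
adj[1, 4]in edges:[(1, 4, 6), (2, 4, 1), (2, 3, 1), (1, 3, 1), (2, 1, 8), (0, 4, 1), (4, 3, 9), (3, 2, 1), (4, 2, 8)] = 6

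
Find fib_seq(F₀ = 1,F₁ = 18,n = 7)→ [1, 18, 19, 37, 56, 93, 149]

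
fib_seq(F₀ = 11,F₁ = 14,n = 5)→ F_2 = F_1 + F_0 = 25
F_3 = F_2 + F_1 = 39
F_4 = F_3 + F_2 = 64
= [11, 14, 25, 39, 64]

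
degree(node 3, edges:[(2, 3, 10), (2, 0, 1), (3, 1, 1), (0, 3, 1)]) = 3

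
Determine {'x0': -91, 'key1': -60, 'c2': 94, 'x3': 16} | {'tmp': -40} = {'x0': -91, 'key1': -60, 'c2': 94, 'x3': 16, 'tmp': -40}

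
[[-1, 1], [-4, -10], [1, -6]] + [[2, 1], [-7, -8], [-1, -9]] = [[1, 2], [-11, -18], [0, -15]]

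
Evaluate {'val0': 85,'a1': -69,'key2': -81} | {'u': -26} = {'val0': 85, 'a1': -69, 'key2': -81, 'u': -26}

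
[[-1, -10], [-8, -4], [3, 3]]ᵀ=[[-1, -8, 3], [-10, -4, 3]]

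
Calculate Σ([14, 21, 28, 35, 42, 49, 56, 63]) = 308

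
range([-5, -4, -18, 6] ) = 24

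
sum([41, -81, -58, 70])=-28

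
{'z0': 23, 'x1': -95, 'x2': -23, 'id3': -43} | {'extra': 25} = {'z0': 23, 'x1': -95, 'x2': -23, 'id3': -43, 'extra': 25}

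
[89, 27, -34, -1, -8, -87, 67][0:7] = [89, 27, -34, -1, -8, -87, 67]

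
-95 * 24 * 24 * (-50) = 2736000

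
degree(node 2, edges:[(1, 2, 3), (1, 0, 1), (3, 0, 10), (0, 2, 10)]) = 2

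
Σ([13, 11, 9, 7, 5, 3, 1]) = 49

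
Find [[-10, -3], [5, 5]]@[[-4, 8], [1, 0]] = C[0][0] = (-10)*(-4) + (-3)*(1) = 37
C[0][1] = (-10)*(8) + (-3)*(0) = -80
C[1][0] = (5)*(-4) + (5)*(1) = -15
C[1][1] = (5)*(8) + (5)*(0) = 40
= [[37, -80], [-15, 40]]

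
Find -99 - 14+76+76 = 39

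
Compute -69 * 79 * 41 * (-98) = 21902118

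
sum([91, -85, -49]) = -43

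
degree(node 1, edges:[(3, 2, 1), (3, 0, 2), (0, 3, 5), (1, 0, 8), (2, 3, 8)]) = incident: (1,0)
= 1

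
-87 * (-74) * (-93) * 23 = -13770882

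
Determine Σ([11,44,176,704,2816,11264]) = 15015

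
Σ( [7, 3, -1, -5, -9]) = 7 + 3 + (-1) + (-5) + (-9)
= -5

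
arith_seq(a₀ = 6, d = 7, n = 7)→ [6, 13, 20, 27, 34, 41, 48]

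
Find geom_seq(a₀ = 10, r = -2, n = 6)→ [10, -20, 40, -80, 160, -320]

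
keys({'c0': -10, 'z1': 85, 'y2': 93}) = ['c0', 'z1', 'y2']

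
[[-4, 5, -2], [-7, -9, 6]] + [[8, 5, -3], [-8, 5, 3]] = [[4, 10, -5], [-15, -4, 9]]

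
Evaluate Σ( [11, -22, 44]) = 33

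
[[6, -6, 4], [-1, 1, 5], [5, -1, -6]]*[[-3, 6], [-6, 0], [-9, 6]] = [[-18, 60], [-48, 24], [45, -6]]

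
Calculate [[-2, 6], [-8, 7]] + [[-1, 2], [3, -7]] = [[-3, 8], [-5, 0]]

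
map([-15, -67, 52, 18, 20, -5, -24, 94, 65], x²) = (-15)²=225, (-67)²=4489, (52)²=2704, (18)²=324, (20)²=400, (-5)²=25, (-24)²=576, (94)²=8836, (65)²=4225
= [225, 4489, 2704, 324, 400, 25, 576, 8836, 4225]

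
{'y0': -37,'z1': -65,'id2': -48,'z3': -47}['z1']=-65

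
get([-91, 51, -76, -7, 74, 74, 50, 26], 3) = -7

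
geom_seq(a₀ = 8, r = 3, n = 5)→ [8, 24, 72, 216, 648]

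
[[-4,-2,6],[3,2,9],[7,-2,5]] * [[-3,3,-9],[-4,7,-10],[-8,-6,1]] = [[-28, -62, 62], [-89, -31, -38], [-53, -23, -38]]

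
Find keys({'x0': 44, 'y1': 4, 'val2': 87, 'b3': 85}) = ['x0', 'y1', 'val2', 'b3']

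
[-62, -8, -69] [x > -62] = [-8]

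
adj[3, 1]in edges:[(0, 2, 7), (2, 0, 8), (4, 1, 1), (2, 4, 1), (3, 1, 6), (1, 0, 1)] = 6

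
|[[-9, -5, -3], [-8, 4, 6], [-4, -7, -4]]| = -170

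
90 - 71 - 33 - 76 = -90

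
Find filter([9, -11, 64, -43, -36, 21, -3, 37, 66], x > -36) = keep x where x > -36: 9✓, -11✓, 64✓, -43✗, -36✗, 21✓, -3✓, 37✓, 66✓
= [9, -11, 64, 21, -3, 37, 66]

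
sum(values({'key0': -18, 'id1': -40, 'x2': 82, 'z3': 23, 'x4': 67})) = 114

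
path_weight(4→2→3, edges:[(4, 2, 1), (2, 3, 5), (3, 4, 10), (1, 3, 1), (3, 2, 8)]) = w(4→2)=1 + w(2→3)=5
= 6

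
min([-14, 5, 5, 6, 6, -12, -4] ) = -14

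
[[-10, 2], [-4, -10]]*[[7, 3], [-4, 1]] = C[0][0] = (-10)*(7) + (2)*(-4) = -78
C[0][1] = (-10)*(3) + (2)*(1) = -28
C[1][0] = (-4)*(7) + (-10)*(-4) = 12
C[1][1] = (-4)*(3) + (-10)*(1) = -22
= [[-78, -28], [12, -22]]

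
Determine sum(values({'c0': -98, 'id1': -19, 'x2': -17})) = -134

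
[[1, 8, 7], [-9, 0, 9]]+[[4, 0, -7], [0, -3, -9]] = [[5, 8, 0], [-9, -3, 0]]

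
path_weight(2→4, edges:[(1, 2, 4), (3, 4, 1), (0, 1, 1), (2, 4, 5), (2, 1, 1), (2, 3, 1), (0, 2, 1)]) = 5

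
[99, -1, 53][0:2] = [99, -1]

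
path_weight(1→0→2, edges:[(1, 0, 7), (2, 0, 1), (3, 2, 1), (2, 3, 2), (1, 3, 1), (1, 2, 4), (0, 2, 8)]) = 15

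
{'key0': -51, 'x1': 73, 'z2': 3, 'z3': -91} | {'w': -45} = {'key0': -51, 'x1': 73, 'z2': 3, 'z3': -91, 'w': -45}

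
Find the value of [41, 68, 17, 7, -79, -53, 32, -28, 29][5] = -53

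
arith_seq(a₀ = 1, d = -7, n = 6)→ a_0 = 1 + 0*-7 = 1
a_1 = 1 + 1*-7 = -6
a_2 = 1 + 2*-7 = -13
...
= [1, -6, -13, -20, -27, -34]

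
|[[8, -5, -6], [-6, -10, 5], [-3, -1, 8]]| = -621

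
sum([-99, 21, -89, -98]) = -265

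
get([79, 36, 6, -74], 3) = -74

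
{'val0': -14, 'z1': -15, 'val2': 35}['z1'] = -15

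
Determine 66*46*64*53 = 10298112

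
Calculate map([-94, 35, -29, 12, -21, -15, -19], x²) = (-94)²=8836, (35)²=1225, (-29)²=841, (12)²=144, (-21)²=441, (-15)²=225, (-19)²=361
= [8836, 1225, 841, 144, 441, 225, 361]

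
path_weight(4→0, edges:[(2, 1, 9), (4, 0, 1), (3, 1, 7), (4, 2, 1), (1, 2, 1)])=1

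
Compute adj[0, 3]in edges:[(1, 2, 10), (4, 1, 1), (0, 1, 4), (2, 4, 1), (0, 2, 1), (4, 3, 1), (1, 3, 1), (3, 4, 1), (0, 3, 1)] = 1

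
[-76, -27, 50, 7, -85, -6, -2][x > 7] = keep x where x > 7: -76✗, -27✗, 50✓, 7✗, -85✗, -6✗, -2✗
= [50]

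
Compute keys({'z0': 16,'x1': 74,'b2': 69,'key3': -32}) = ['z0', 'x1', 'b2', 'key3']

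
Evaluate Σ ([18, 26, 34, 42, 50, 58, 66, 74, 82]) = 450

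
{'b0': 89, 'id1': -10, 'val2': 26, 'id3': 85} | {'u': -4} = {'b0': 89, 'id1': -10, 'val2': 26, 'id3': 85, 'u': -4}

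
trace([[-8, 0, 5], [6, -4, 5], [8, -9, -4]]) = diagonal: (-8) + (-4) + (-4)
= -16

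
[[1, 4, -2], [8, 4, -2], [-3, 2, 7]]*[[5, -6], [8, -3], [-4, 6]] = [[45, -30], [80, -72], [-27, 54]]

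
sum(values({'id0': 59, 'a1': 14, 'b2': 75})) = 59 + 14 + 75
= 148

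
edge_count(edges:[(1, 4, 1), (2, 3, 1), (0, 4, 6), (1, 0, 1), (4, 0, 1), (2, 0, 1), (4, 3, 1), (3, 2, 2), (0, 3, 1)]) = 9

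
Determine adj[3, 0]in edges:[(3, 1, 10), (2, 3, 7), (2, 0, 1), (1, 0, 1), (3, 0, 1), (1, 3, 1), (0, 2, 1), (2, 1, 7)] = 1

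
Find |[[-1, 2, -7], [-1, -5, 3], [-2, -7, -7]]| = -61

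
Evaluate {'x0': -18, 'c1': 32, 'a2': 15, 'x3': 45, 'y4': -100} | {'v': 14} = {'x0': -18, 'c1': 32, 'a2': 15, 'x3': 45, 'y4': -100, 'v': 14}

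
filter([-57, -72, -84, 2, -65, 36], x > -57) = keep x where x > -57: -57✗, -72✗, -84✗, 2✓, -65✗, 36✓
= [2, 36]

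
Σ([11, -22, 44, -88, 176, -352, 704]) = 11 + -22 + 44 + -88 + 176 + -352 + 704
= 473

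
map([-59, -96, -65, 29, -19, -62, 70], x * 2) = -59*2=-118, -96*2=-192, -65*2=-130, 29*2=58, -19*2=-38, -62*2=-124, 70*2=140
= [-118, -192, -130, 58, -38, -124, 140]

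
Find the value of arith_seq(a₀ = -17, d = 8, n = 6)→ [-17, -9, -1, 7, 15, 23]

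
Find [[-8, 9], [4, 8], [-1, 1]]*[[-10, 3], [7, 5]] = [[143, 21], [16, 52], [17, 2]]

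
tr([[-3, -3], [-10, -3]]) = -6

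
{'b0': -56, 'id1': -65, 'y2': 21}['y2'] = 21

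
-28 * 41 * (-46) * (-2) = -105616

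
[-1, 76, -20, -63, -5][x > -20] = keep x where x > -20: -1✓, 76✓, -20✗, -63✗, -5✓
= [-1, 76, -5]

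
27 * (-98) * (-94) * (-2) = -497448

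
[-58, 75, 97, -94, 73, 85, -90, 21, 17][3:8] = [-94, 73, 85, -90, 21]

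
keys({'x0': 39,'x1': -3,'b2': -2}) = ['x0', 'x1', 'b2']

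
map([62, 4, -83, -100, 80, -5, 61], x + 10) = 62+10=72, 4+10=14, -83+10=-73, -100+10=-90, 80+10=90, -5+10=5, 61+10=71
= [72, 14, -73, -90, 90, 5, 71]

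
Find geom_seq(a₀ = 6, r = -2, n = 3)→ [6, -12, 24]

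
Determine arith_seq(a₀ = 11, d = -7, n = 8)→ [11, 4, -3, -10, -17, -24, -31, -38]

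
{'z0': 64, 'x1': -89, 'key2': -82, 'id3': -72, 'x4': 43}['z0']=64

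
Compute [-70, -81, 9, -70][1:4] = [-81, 9, -70]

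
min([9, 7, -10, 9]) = -10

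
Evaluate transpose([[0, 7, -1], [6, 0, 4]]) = [[0, 6], [7, 0], [-1, 4]]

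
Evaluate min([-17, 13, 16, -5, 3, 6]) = -17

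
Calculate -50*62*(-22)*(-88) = -6001600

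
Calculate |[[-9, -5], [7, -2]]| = 53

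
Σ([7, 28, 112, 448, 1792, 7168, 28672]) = 7 + 28 + 112 + 448 + 1792 + 7168 + 28672
= 38227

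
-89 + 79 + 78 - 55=13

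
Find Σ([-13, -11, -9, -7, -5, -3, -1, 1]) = (-13) + (-11) + (-9) + (-7) + (-5) + (-3) + (-1) + 1
= -48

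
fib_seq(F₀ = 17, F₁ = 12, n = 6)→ F_2 = F_1 + F_0 = 29
F_3 = F_2 + F_1 = 41
F_4 = F_3 + F_2 = 70
...
= [17, 12, 29, 41, 70, 111]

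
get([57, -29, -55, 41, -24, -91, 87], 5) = -91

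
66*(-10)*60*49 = -1940400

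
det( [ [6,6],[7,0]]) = -42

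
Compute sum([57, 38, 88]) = 57 + 38 + 88
= 183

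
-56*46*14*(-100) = 3606400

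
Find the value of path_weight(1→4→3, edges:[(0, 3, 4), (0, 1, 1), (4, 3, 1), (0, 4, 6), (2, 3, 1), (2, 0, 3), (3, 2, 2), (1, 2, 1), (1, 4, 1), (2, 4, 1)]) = 2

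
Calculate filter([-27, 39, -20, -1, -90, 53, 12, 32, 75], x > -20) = [39, -1, 53, 12, 32, 75]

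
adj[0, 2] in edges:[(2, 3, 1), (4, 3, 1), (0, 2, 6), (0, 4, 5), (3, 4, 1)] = 6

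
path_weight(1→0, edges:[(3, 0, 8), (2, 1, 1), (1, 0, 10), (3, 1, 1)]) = 10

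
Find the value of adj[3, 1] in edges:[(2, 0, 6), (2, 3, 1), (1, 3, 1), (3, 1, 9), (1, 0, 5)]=9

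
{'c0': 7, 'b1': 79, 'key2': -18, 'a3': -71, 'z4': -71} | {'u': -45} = {'c0': 7, 'b1': 79, 'key2': -18, 'a3': -71, 'z4': -71, 'u': -45}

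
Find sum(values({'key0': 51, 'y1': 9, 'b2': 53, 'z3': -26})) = 87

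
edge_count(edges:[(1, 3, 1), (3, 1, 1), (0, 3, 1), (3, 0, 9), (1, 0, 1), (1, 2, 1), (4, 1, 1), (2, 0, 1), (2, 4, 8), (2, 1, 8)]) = 10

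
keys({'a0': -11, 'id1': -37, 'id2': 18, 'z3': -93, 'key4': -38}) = ['a0', 'id1', 'id2', 'z3', 'key4']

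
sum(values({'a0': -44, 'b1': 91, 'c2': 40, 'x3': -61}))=(-44) + 91 + 40 + (-61)
= 26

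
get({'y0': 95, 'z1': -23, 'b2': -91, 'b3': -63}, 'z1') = -23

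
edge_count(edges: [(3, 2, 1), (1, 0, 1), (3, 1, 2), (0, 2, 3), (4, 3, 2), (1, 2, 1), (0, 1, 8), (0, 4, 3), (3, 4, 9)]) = 9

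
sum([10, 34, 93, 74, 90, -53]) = 248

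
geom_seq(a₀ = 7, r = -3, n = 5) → a_0 = 7*(-3)^0 = 7
a_1 = 7*(-3)^1 = -21
a_2 = 7*(-3)^2 = 63
...
= [7, -21, 63, -189, 567]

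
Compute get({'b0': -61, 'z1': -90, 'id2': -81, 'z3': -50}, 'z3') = -50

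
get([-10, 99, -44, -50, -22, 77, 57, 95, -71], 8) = -71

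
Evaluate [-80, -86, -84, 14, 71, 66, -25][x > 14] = keep x where x > 14: -80✗, -86✗, -84✗, 14✗, 71✓, 66✓, -25✗
= [71, 66]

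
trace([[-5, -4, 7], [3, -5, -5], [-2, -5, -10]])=-20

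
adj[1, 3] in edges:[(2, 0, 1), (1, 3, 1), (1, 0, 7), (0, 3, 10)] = 1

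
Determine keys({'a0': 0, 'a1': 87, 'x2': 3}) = ['a0', 'a1', 'x2']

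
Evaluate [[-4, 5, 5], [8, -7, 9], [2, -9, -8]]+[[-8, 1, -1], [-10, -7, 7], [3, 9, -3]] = [[-12, 6, 4], [-2, -14, 16], [5, 0, -11]]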